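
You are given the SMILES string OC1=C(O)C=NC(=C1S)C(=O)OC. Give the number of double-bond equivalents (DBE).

Molecular formula: C7H7NO4S.
DoU = (2C + 2 + N − H − X) / 2, where X is the halogen count and O/S are ignored.
    = (2·7 + 2 + 1 − 7 − 0) / 2 = 10 / 2 = 5.

5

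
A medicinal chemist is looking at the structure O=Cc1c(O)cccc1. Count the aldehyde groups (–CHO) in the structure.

The aldehyde motif appears at heavy-atom position 2 in the SMILES.
Other groups present: 1 hydroxyl.
Aldehyde count: 1.

1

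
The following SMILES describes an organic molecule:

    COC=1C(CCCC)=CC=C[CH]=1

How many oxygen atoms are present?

Scan the SMILES for O atoms (remember two-letter symbols like Cl and Br are single atoms).
Oxygen count: 1.

1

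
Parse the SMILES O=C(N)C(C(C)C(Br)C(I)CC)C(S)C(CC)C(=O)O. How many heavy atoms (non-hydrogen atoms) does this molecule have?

Every atom symbol written in the SMILES (organic subset) is one heavy atom; implicit H are not written.
Heavy atoms by element → Br:1, C:13, I:1, N:1, O:3, S:1.
Total: 20.

20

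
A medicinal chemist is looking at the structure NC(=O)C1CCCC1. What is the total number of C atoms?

Count every carbon token in the SMILES (each C, including those in ring-closure positions and inside branches).
Carbon count: 6.

6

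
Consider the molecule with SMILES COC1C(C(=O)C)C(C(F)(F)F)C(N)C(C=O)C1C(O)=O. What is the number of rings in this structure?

1

In SMILES, each pair of matching ring-closure digits denotes one ring-closing bond; the number of such bonds equals the number of independent rings.
Ring-closure bonds here: 1.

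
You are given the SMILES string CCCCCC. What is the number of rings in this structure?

In SMILES, each pair of matching ring-closure digits denotes one ring-closing bond; the number of such bonds equals the number of independent rings.
Ring-closure bonds here: 0.

0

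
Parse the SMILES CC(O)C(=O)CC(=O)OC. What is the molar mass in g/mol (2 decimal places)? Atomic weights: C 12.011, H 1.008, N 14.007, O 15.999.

146.14 g/mol

First, the molecular formula is C6H10O4 (counting implicit H from valence).
  C: 6 × 12.011 = 72.066
  H: 10 × 1.008 = 10.080
  O: 4 × 15.999 = 63.996
Sum: 6×12.011 + 10×1.008 + 4×15.999 = 146.142 → 146.14 g/mol.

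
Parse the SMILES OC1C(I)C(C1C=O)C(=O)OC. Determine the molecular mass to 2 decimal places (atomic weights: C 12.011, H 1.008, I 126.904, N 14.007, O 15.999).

284.05 g/mol

First, the molecular formula is C7H9IO4 (counting implicit H from valence).
  C: 7 × 12.011 = 84.077
  H: 9 × 1.008 = 9.072
  I: 1 × 126.904 = 126.904
  O: 4 × 15.999 = 63.996
Sum: 7×12.011 + 9×1.008 + 1×126.904 + 4×15.999 = 284.049 → 284.05 g/mol.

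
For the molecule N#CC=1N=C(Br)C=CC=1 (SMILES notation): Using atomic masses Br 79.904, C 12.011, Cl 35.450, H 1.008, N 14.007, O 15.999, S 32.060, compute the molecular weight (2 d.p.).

First, the molecular formula is C6H3BrN2 (counting implicit H from valence).
  Br: 1 × 79.904 = 79.904
  C: 6 × 12.011 = 72.066
  H: 3 × 1.008 = 3.024
  N: 2 × 14.007 = 28.014
Sum: 1×79.904 + 6×12.011 + 3×1.008 + 2×14.007 = 183.008 → 183.01 g/mol.

183.01 g/mol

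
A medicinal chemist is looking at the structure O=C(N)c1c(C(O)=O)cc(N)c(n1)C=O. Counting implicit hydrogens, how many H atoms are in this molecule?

7

Walk through each heavy atom and fill implicit hydrogens from standard valence (C 4, N 3, O 2, S 2, halogen 1); for lowercase aromatic atoms, an aromatic c carries 1 H when it has two neighbours and 0 H with three, and aromatic n carries 0 H:
  atom 1: O, bond orders sum to 2 (valence 2) → 0 H
  atom 2: C, bond orders sum to 4 (valence 4) → 0 H
  atom 3: N, bond orders sum to 1 (valence 3) → 2 H
  atom 4: aromatic c, 3 neighbours → 0 H
  atom 5: aromatic c, 3 neighbours → 0 H
  atom 6: C, bond orders sum to 4 (valence 4) → 0 H
  atom 7: O, bond orders sum to 1 (valence 2) → 1 H
  atom 8: O, bond orders sum to 2 (valence 2) → 0 H
  atom 9: aromatic c, 2 neighbours → 1 H
  atom 10: aromatic c, 3 neighbours → 0 H
  atom 11: N, bond orders sum to 1 (valence 3) → 2 H
  atom 12: aromatic c, 3 neighbours → 0 H
  atom 13: aromatic n, 2 neighbours → 0 H
  atom 14: C, bond orders sum to 3 (valence 4) → 1 H
  atom 15: O, bond orders sum to 2 (valence 2) → 0 H
Total hydrogens: 7.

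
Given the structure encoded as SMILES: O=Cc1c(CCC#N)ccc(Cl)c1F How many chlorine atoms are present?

1

Scan the SMILES for Cl atoms (remember two-letter symbols like Cl and Br are single atoms).
Chlorine count: 1.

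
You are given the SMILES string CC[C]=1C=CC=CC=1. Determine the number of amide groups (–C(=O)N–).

Scan the SMILES for the amide motif — none present.

0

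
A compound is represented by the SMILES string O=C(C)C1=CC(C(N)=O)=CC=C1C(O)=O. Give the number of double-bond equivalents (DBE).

7

Molecular formula: C10H9NO4.
DoU = (2C + 2 + N − H − X) / 2, where X is the halogen count and O/S are ignored.
    = (2·10 + 2 + 1 − 9 − 0) / 2 = 14 / 2 = 7.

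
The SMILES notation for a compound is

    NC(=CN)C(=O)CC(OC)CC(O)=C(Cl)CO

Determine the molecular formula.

C10H17ClN2O4

Walk through each heavy atom and fill implicit hydrogens from standard valence (C 4, N 3, O 2, S 2, halogen 1):
  atom 1: N, bond orders sum to 1 (valence 3) → 2 H
  atom 2: C, bond orders sum to 4 (valence 4) → 0 H
  atom 3: C, bond orders sum to 3 (valence 4) → 1 H
  atom 4: N, bond orders sum to 1 (valence 3) → 2 H
  atom 5: C, bond orders sum to 4 (valence 4) → 0 H
  atom 6: O, bond orders sum to 2 (valence 2) → 0 H
  atom 7: C, bond orders sum to 2 (valence 4) → 2 H
  atom 8: C, bond orders sum to 3 (valence 4) → 1 H
  atom 9: O, bond orders sum to 2 (valence 2) → 0 H
  atom 10: C, bond orders sum to 1 (valence 4) → 3 H
  atom 11: C, bond orders sum to 2 (valence 4) → 2 H
  atom 12: C, bond orders sum to 4 (valence 4) → 0 H
  atom 13: O, bond orders sum to 1 (valence 2) → 1 H
  atom 14: C, bond orders sum to 4 (valence 4) → 0 H
  atom 15: Cl (halogen, monovalent) → 0 H
  atom 16: C, bond orders sum to 2 (valence 4) → 2 H
  atom 17: O, bond orders sum to 1 (valence 2) → 1 H
Totals → C:10, H:17, Cl:1, N:2, O:4.
In Hill order: C10H17ClN2O4.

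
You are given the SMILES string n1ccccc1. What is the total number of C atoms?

5

Count every carbon token in the SMILES (each C, including those in ring-closure positions and inside branches).
Carbon count: 5.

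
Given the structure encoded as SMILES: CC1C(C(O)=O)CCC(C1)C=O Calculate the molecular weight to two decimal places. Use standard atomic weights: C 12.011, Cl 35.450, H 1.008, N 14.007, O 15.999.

170.21 g/mol

First, the molecular formula is C9H14O3 (counting implicit H from valence).
  C: 9 × 12.011 = 108.099
  H: 14 × 1.008 = 14.112
  O: 3 × 15.999 = 47.997
Sum: 9×12.011 + 14×1.008 + 3×15.999 = 170.208 → 170.21 g/mol.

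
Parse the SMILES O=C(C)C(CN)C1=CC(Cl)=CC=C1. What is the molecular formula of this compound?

C10H12ClNO

Walk through each heavy atom and fill implicit hydrogens from standard valence (C 4, N 3, O 2, S 2, halogen 1):
  atom 1: O, bond orders sum to 2 (valence 2) → 0 H
  atom 2: C, bond orders sum to 4 (valence 4) → 0 H
  atom 3: C, bond orders sum to 1 (valence 4) → 3 H
  atom 4: C, bond orders sum to 3 (valence 4) → 1 H
  atom 5: C, bond orders sum to 2 (valence 4) → 2 H
  atom 6: N, bond orders sum to 1 (valence 3) → 2 H
  atom 7: C, bond orders sum to 4 (valence 4) → 0 H
  atom 8: C, bond orders sum to 3 (valence 4) → 1 H
  atom 9: C, bond orders sum to 4 (valence 4) → 0 H
  atom 10: Cl (halogen, monovalent) → 0 H
  atom 11: C, bond orders sum to 3 (valence 4) → 1 H
  atom 12: C, bond orders sum to 3 (valence 4) → 1 H
  atom 13: C, bond orders sum to 3 (valence 4) → 1 H
Totals → C:10, H:12, Cl:1, N:1, O:1.
In Hill order: C10H12ClNO.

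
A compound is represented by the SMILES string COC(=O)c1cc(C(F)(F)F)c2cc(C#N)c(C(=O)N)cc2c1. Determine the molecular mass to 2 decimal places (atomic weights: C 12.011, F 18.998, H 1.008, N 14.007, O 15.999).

322.24 g/mol

First, the molecular formula is C15H9F3N2O3 (counting implicit H from valence).
  C: 15 × 12.011 = 180.165
  F: 3 × 18.998 = 56.994
  H: 9 × 1.008 = 9.072
  N: 2 × 14.007 = 28.014
  O: 3 × 15.999 = 47.997
Sum: 15×12.011 + 3×18.998 + 9×1.008 + 2×14.007 + 3×15.999 = 322.242 → 322.24 g/mol.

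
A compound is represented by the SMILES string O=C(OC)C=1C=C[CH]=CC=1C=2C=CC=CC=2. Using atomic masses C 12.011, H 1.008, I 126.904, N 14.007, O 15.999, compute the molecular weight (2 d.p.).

First, the molecular formula is C14H12O2 (counting implicit H from valence).
  C: 14 × 12.011 = 168.154
  H: 12 × 1.008 = 12.096
  O: 2 × 15.999 = 31.998
Sum: 14×12.011 + 12×1.008 + 2×15.999 = 212.248 → 212.25 g/mol.

212.25 g/mol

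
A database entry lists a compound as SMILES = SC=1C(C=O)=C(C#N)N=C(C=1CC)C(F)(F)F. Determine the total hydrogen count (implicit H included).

7

Walk through each heavy atom and fill implicit hydrogens from standard valence (C 4, N 3, O 2, S 2, halogen 1):
  atom 1: S, bond orders sum to 1 (valence 2) → 1 H
  atom 2: C, bond orders sum to 4 (valence 4) → 0 H
  atom 3: C, bond orders sum to 4 (valence 4) → 0 H
  atom 4: C, bond orders sum to 3 (valence 4) → 1 H
  atom 5: O, bond orders sum to 2 (valence 2) → 0 H
  atom 6: C, bond orders sum to 4 (valence 4) → 0 H
  atom 7: C, bond orders sum to 4 (valence 4) → 0 H
  atom 8: N, bond orders sum to 3 (valence 3) → 0 H
  atom 9: N, bond orders sum to 3 (valence 3) → 0 H
  atom 10: C, bond orders sum to 4 (valence 4) → 0 H
  atom 11: C, bond orders sum to 4 (valence 4) → 0 H
  atom 12: C, bond orders sum to 2 (valence 4) → 2 H
  atom 13: C, bond orders sum to 1 (valence 4) → 3 H
  atom 14: C, bond orders sum to 4 (valence 4) → 0 H
  atom 15: F (halogen, monovalent) → 0 H
  atom 16: F (halogen, monovalent) → 0 H
  atom 17: F (halogen, monovalent) → 0 H
Total hydrogens: 7.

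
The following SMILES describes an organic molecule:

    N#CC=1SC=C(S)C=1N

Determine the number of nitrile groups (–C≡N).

The nitrile motif appears at heavy-atom position 2 in the SMILES.
Other groups present: 1 primary amine, 1 thiol.
Nitrile count: 1.

1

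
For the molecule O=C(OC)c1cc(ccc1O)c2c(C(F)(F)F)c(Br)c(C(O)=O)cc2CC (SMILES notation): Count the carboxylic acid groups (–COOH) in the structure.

The carboxylic acid motif appears at heavy-atom position 21 in the SMILES.
Other groups present: 1 ester, 1 hydroxyl.
Carboxylic acid count: 1.

1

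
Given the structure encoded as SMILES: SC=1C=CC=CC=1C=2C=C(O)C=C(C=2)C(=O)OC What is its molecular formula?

Walk through each heavy atom and fill implicit hydrogens from standard valence (C 4, N 3, O 2, S 2, halogen 1):
  atom 1: S, bond orders sum to 1 (valence 2) → 1 H
  atom 2: C, bond orders sum to 4 (valence 4) → 0 H
  atom 3: C, bond orders sum to 3 (valence 4) → 1 H
  atom 4: C, bond orders sum to 3 (valence 4) → 1 H
  atom 5: C, bond orders sum to 3 (valence 4) → 1 H
  atom 6: C, bond orders sum to 3 (valence 4) → 1 H
  atom 7: C, bond orders sum to 4 (valence 4) → 0 H
  atom 8: C, bond orders sum to 4 (valence 4) → 0 H
  atom 9: C, bond orders sum to 3 (valence 4) → 1 H
  atom 10: C, bond orders sum to 4 (valence 4) → 0 H
  atom 11: O, bond orders sum to 1 (valence 2) → 1 H
  atom 12: C, bond orders sum to 3 (valence 4) → 1 H
  atom 13: C, bond orders sum to 4 (valence 4) → 0 H
  atom 14: C, bond orders sum to 3 (valence 4) → 1 H
  atom 15: C, bond orders sum to 4 (valence 4) → 0 H
  atom 16: O, bond orders sum to 2 (valence 2) → 0 H
  atom 17: O, bond orders sum to 2 (valence 2) → 0 H
  atom 18: C, bond orders sum to 1 (valence 4) → 3 H
Totals → C:14, H:12, O:3, S:1.
In Hill order: C14H12O3S.

C14H12O3S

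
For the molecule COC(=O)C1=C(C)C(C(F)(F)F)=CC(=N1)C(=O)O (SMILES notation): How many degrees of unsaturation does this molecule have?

6

Molecular formula: C10H8F3NO4.
DoU = (2C + 2 + N − H − X) / 2, where X is the halogen count and O/S are ignored.
    = (2·10 + 2 + 1 − 8 − 3) / 2 = 12 / 2 = 6.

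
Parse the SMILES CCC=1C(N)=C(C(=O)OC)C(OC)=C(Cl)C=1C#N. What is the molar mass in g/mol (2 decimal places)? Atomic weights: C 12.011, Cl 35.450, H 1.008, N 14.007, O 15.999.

268.70 g/mol

First, the molecular formula is C12H13ClN2O3 (counting implicit H from valence).
  C: 12 × 12.011 = 144.132
  Cl: 1 × 35.450 = 35.450
  H: 13 × 1.008 = 13.104
  N: 2 × 14.007 = 28.014
  O: 3 × 15.999 = 47.997
Sum: 12×12.011 + 1×35.450 + 13×1.008 + 2×14.007 + 3×15.999 = 268.697 → 268.70 g/mol.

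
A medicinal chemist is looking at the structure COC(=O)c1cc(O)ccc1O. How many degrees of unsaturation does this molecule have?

5

Molecular formula: C8H8O4.
DoU = (2C + 2 + N − H − X) / 2, where X is the halogen count and O/S are ignored.
    = (2·8 + 2 + 0 − 8 − 0) / 2 = 10 / 2 = 5.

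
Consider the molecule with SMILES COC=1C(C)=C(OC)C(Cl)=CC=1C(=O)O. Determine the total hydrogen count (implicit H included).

11

Walk through each heavy atom and fill implicit hydrogens from standard valence (C 4, N 3, O 2, S 2, halogen 1):
  atom 1: C, bond orders sum to 1 (valence 4) → 3 H
  atom 2: O, bond orders sum to 2 (valence 2) → 0 H
  atom 3: C, bond orders sum to 4 (valence 4) → 0 H
  atom 4: C, bond orders sum to 4 (valence 4) → 0 H
  atom 5: C, bond orders sum to 1 (valence 4) → 3 H
  atom 6: C, bond orders sum to 4 (valence 4) → 0 H
  atom 7: O, bond orders sum to 2 (valence 2) → 0 H
  atom 8: C, bond orders sum to 1 (valence 4) → 3 H
  atom 9: C, bond orders sum to 4 (valence 4) → 0 H
  atom 10: Cl (halogen, monovalent) → 0 H
  atom 11: C, bond orders sum to 3 (valence 4) → 1 H
  atom 12: C, bond orders sum to 4 (valence 4) → 0 H
  atom 13: C, bond orders sum to 4 (valence 4) → 0 H
  atom 14: O, bond orders sum to 2 (valence 2) → 0 H
  atom 15: O, bond orders sum to 1 (valence 2) → 1 H
Total hydrogens: 11.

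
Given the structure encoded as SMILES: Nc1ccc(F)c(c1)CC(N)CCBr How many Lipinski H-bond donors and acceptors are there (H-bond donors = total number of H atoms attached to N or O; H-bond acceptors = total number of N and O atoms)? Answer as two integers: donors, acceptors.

Donors: find every N or O and count the H atoms it carries.
  atom 1 (N): bond orders sum to 1 → 2 H
  atom 11 (N): bond orders sum to 1 → 2 H
Lipinski HBD = 4.
Acceptors: N atoms = 2, O atoms = 0 → HBA = 2.

4, 2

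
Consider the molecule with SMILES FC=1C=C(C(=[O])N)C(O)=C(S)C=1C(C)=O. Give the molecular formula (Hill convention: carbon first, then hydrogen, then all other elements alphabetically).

C9H8FNO3S

Walk through each heavy atom and fill implicit hydrogens from standard valence (C 4, N 3, O 2, S 2, halogen 1):
  atom 1: F (halogen, monovalent) → 0 H
  atom 2: C, bond orders sum to 4 (valence 4) → 0 H
  atom 3: C, bond orders sum to 3 (valence 4) → 1 H
  atom 4: C, bond orders sum to 4 (valence 4) → 0 H
  atom 5: C, bond orders sum to 4 (valence 4) → 0 H
  atom 6: O with explicit H count 0
  atom 7: N, bond orders sum to 1 (valence 3) → 2 H
  atom 8: C, bond orders sum to 4 (valence 4) → 0 H
  atom 9: O, bond orders sum to 1 (valence 2) → 1 H
  atom 10: C, bond orders sum to 4 (valence 4) → 0 H
  atom 11: S, bond orders sum to 1 (valence 2) → 1 H
  atom 12: C, bond orders sum to 4 (valence 4) → 0 H
  atom 13: C, bond orders sum to 4 (valence 4) → 0 H
  atom 14: C, bond orders sum to 1 (valence 4) → 3 H
  atom 15: O, bond orders sum to 2 (valence 2) → 0 H
Totals → C:9, H:8, F:1, N:1, O:3, S:1.
In Hill order: C9H8FNO3S.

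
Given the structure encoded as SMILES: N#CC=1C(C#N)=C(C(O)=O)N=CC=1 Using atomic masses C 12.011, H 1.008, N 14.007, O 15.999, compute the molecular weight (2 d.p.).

173.13 g/mol

First, the molecular formula is C8H3N3O2 (counting implicit H from valence).
  C: 8 × 12.011 = 96.088
  H: 3 × 1.008 = 3.024
  N: 3 × 14.007 = 42.021
  O: 2 × 15.999 = 31.998
Sum: 8×12.011 + 3×1.008 + 3×14.007 + 2×15.999 = 173.131 → 173.13 g/mol.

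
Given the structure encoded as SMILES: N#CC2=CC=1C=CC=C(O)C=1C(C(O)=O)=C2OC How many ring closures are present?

In SMILES, each pair of matching ring-closure digits denotes one ring-closing bond; the number of such bonds equals the number of independent rings.
Ring-closure bonds here: 2.

2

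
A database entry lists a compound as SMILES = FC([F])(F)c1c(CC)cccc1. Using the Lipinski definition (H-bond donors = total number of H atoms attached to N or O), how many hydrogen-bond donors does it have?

0

Donors: find every N or O and count the H atoms it carries.
  (no N or O atoms present)
Lipinski HBD = 0.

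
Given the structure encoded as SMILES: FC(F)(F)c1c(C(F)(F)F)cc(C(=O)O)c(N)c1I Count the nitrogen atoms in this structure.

Scan the SMILES for N atoms (remember two-letter symbols like Cl and Br are single atoms).
Nitrogen count: 1.

1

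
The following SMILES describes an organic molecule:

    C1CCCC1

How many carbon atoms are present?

5

Count every carbon token in the SMILES (each C, including those in ring-closure positions and inside branches).
Carbon count: 5.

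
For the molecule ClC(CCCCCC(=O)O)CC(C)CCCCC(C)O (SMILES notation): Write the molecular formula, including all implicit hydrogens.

Walk through each heavy atom and fill implicit hydrogens from standard valence (C 4, N 3, O 2, S 2, halogen 1):
  atom 1: Cl (halogen, monovalent) → 0 H
  atom 2: C, bond orders sum to 3 (valence 4) → 1 H
  atom 3: C, bond orders sum to 2 (valence 4) → 2 H
  atom 4: C, bond orders sum to 2 (valence 4) → 2 H
  atom 5: C, bond orders sum to 2 (valence 4) → 2 H
  atom 6: C, bond orders sum to 2 (valence 4) → 2 H
  atom 7: C, bond orders sum to 2 (valence 4) → 2 H
  atom 8: C, bond orders sum to 4 (valence 4) → 0 H
  atom 9: O, bond orders sum to 2 (valence 2) → 0 H
  atom 10: O, bond orders sum to 1 (valence 2) → 1 H
  atom 11: C, bond orders sum to 2 (valence 4) → 2 H
  atom 12: C, bond orders sum to 3 (valence 4) → 1 H
  atom 13: C, bond orders sum to 1 (valence 4) → 3 H
  atom 14: C, bond orders sum to 2 (valence 4) → 2 H
  atom 15: C, bond orders sum to 2 (valence 4) → 2 H
  atom 16: C, bond orders sum to 2 (valence 4) → 2 H
  atom 17: C, bond orders sum to 2 (valence 4) → 2 H
  atom 18: C, bond orders sum to 3 (valence 4) → 1 H
  atom 19: C, bond orders sum to 1 (valence 4) → 3 H
  atom 20: O, bond orders sum to 1 (valence 2) → 1 H
Totals → C:16, H:31, Cl:1, O:3.
In Hill order: C16H31ClO3.

C16H31ClO3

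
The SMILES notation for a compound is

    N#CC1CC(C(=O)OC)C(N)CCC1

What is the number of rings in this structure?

In SMILES, each pair of matching ring-closure digits denotes one ring-closing bond; the number of such bonds equals the number of independent rings.
Ring-closure bonds here: 1.

1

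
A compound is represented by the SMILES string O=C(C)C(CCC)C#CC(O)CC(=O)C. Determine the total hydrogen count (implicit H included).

18

Walk through each heavy atom and fill implicit hydrogens from standard valence (C 4, N 3, O 2, S 2, halogen 1):
  atom 1: O, bond orders sum to 2 (valence 2) → 0 H
  atom 2: C, bond orders sum to 4 (valence 4) → 0 H
  atom 3: C, bond orders sum to 1 (valence 4) → 3 H
  atom 4: C, bond orders sum to 3 (valence 4) → 1 H
  atom 5: C, bond orders sum to 2 (valence 4) → 2 H
  atom 6: C, bond orders sum to 2 (valence 4) → 2 H
  atom 7: C, bond orders sum to 1 (valence 4) → 3 H
  atom 8: C, bond orders sum to 4 (valence 4) → 0 H
  atom 9: C, bond orders sum to 4 (valence 4) → 0 H
  atom 10: C, bond orders sum to 3 (valence 4) → 1 H
  atom 11: O, bond orders sum to 1 (valence 2) → 1 H
  atom 12: C, bond orders sum to 2 (valence 4) → 2 H
  atom 13: C, bond orders sum to 4 (valence 4) → 0 H
  atom 14: O, bond orders sum to 2 (valence 2) → 0 H
  atom 15: C, bond orders sum to 1 (valence 4) → 3 H
Total hydrogens: 18.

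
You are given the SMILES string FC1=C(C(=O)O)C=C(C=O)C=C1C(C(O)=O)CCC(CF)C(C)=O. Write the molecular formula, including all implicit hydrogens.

C16H16F2O6

Walk through each heavy atom and fill implicit hydrogens from standard valence (C 4, N 3, O 2, S 2, halogen 1):
  atom 1: F (halogen, monovalent) → 0 H
  atom 2: C, bond orders sum to 4 (valence 4) → 0 H
  atom 3: C, bond orders sum to 4 (valence 4) → 0 H
  atom 4: C, bond orders sum to 4 (valence 4) → 0 H
  atom 5: O, bond orders sum to 2 (valence 2) → 0 H
  atom 6: O, bond orders sum to 1 (valence 2) → 1 H
  atom 7: C, bond orders sum to 3 (valence 4) → 1 H
  atom 8: C, bond orders sum to 4 (valence 4) → 0 H
  atom 9: C, bond orders sum to 3 (valence 4) → 1 H
  atom 10: O, bond orders sum to 2 (valence 2) → 0 H
  atom 11: C, bond orders sum to 3 (valence 4) → 1 H
  atom 12: C, bond orders sum to 4 (valence 4) → 0 H
  atom 13: C, bond orders sum to 3 (valence 4) → 1 H
  atom 14: C, bond orders sum to 4 (valence 4) → 0 H
  atom 15: O, bond orders sum to 1 (valence 2) → 1 H
  atom 16: O, bond orders sum to 2 (valence 2) → 0 H
  atom 17: C, bond orders sum to 2 (valence 4) → 2 H
  atom 18: C, bond orders sum to 2 (valence 4) → 2 H
  atom 19: C, bond orders sum to 3 (valence 4) → 1 H
  atom 20: C, bond orders sum to 2 (valence 4) → 2 H
  atom 21: F (halogen, monovalent) → 0 H
  atom 22: C, bond orders sum to 4 (valence 4) → 0 H
  atom 23: C, bond orders sum to 1 (valence 4) → 3 H
  atom 24: O, bond orders sum to 2 (valence 2) → 0 H
Totals → C:16, H:16, F:2, O:6.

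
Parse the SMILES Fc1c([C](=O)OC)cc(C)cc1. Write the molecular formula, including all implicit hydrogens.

Walk through each heavy atom and fill implicit hydrogens from standard valence (C 4, N 3, O 2, S 2, halogen 1); for lowercase aromatic atoms, an aromatic c carries 1 H when it has two neighbours and 0 H with three, and aromatic n carries 0 H:
  atom 1: F (halogen, monovalent) → 0 H
  atom 2: aromatic c, 3 neighbours → 0 H
  atom 3: aromatic c, 3 neighbours → 0 H
  atom 4: C with explicit H count 0
  atom 5: O, bond orders sum to 2 (valence 2) → 0 H
  atom 6: O, bond orders sum to 2 (valence 2) → 0 H
  atom 7: C, bond orders sum to 1 (valence 4) → 3 H
  atom 8: aromatic c, 2 neighbours → 1 H
  atom 9: aromatic c, 3 neighbours → 0 H
  atom 10: C, bond orders sum to 1 (valence 4) → 3 H
  atom 11: aromatic c, 2 neighbours → 1 H
  atom 12: aromatic c, 2 neighbours → 1 H
Totals → C:9, H:9, F:1, O:2.

C9H9FO2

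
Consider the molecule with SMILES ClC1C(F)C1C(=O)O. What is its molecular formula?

Walk through each heavy atom and fill implicit hydrogens from standard valence (C 4, N 3, O 2, S 2, halogen 1):
  atom 1: Cl (halogen, monovalent) → 0 H
  atom 2: C, bond orders sum to 3 (valence 4) → 1 H
  atom 3: C, bond orders sum to 3 (valence 4) → 1 H
  atom 4: F (halogen, monovalent) → 0 H
  atom 5: C, bond orders sum to 3 (valence 4) → 1 H
  atom 6: C, bond orders sum to 4 (valence 4) → 0 H
  atom 7: O, bond orders sum to 2 (valence 2) → 0 H
  atom 8: O, bond orders sum to 1 (valence 2) → 1 H
Totals → C:4, H:4, Cl:1, F:1, O:2.

C4H4ClFO2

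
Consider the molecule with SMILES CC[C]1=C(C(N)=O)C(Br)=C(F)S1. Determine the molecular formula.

Walk through each heavy atom and fill implicit hydrogens from standard valence (C 4, N 3, O 2, S 2, halogen 1):
  atom 1: C, bond orders sum to 1 (valence 4) → 3 H
  atom 2: C, bond orders sum to 2 (valence 4) → 2 H
  atom 3: C with explicit H count 0
  atom 4: C, bond orders sum to 4 (valence 4) → 0 H
  atom 5: C, bond orders sum to 4 (valence 4) → 0 H
  atom 6: N, bond orders sum to 1 (valence 3) → 2 H
  atom 7: O, bond orders sum to 2 (valence 2) → 0 H
  atom 8: C, bond orders sum to 4 (valence 4) → 0 H
  atom 9: Br (halogen, monovalent) → 0 H
  atom 10: C, bond orders sum to 4 (valence 4) → 0 H
  atom 11: F (halogen, monovalent) → 0 H
  atom 12: S, bond orders sum to 2 (valence 2) → 0 H
Totals → C:7, H:7, Br:1, F:1, N:1, O:1, S:1.
In Hill order: C7H7BrFNOS.

C7H7BrFNOS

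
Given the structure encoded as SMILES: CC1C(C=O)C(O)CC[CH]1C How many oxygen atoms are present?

2

Scan the SMILES for O atoms (remember two-letter symbols like Cl and Br are single atoms).
Oxygen count: 2.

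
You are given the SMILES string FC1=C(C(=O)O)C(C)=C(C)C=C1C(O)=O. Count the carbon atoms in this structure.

Count every carbon token in the SMILES (each C, including those in ring-closure positions and inside branches).
Carbon count: 10.

10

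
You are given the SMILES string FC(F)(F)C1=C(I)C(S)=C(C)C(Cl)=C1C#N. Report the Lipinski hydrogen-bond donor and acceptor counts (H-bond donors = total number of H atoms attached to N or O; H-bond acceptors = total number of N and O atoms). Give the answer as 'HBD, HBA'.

0, 1

Donors: find every N or O and count the H atoms it carries.
  atom 16 (N): bond orders sum to 3 → 0 H
Lipinski HBD = 0.
Acceptors: N atoms = 1, O atoms = 0 → HBA = 1.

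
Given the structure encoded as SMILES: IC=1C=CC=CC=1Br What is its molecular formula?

Walk through each heavy atom and fill implicit hydrogens from standard valence (C 4, N 3, O 2, S 2, halogen 1):
  atom 1: I (halogen, monovalent) → 0 H
  atom 2: C, bond orders sum to 4 (valence 4) → 0 H
  atom 3: C, bond orders sum to 3 (valence 4) → 1 H
  atom 4: C, bond orders sum to 3 (valence 4) → 1 H
  atom 5: C, bond orders sum to 3 (valence 4) → 1 H
  atom 6: C, bond orders sum to 3 (valence 4) → 1 H
  atom 7: C, bond orders sum to 4 (valence 4) → 0 H
  atom 8: Br (halogen, monovalent) → 0 H
Totals → C:6, H:4, Br:1, I:1.

C6H4BrI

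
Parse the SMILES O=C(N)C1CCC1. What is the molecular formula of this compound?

Walk through each heavy atom and fill implicit hydrogens from standard valence (C 4, N 3, O 2, S 2, halogen 1):
  atom 1: O, bond orders sum to 2 (valence 2) → 0 H
  atom 2: C, bond orders sum to 4 (valence 4) → 0 H
  atom 3: N, bond orders sum to 1 (valence 3) → 2 H
  atom 4: C, bond orders sum to 3 (valence 4) → 1 H
  atom 5: C, bond orders sum to 2 (valence 4) → 2 H
  atom 6: C, bond orders sum to 2 (valence 4) → 2 H
  atom 7: C, bond orders sum to 2 (valence 4) → 2 H
Totals → C:5, H:9, N:1, O:1.
In Hill order: C5H9NO.

C5H9NO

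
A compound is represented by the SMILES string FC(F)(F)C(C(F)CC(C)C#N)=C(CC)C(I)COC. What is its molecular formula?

Walk through each heavy atom and fill implicit hydrogens from standard valence (C 4, N 3, O 2, S 2, halogen 1):
  atom 1: F (halogen, monovalent) → 0 H
  atom 2: C, bond orders sum to 4 (valence 4) → 0 H
  atom 3: F (halogen, monovalent) → 0 H
  atom 4: F (halogen, monovalent) → 0 H
  atom 5: C, bond orders sum to 4 (valence 4) → 0 H
  atom 6: C, bond orders sum to 3 (valence 4) → 1 H
  atom 7: F (halogen, monovalent) → 0 H
  atom 8: C, bond orders sum to 2 (valence 4) → 2 H
  atom 9: C, bond orders sum to 3 (valence 4) → 1 H
  atom 10: C, bond orders sum to 1 (valence 4) → 3 H
  atom 11: C, bond orders sum to 4 (valence 4) → 0 H
  atom 12: N, bond orders sum to 3 (valence 3) → 0 H
  atom 13: C, bond orders sum to 4 (valence 4) → 0 H
  atom 14: C, bond orders sum to 2 (valence 4) → 2 H
  atom 15: C, bond orders sum to 1 (valence 4) → 3 H
  atom 16: C, bond orders sum to 3 (valence 4) → 1 H
  atom 17: I (halogen, monovalent) → 0 H
  atom 18: C, bond orders sum to 2 (valence 4) → 2 H
  atom 19: O, bond orders sum to 2 (valence 2) → 0 H
  atom 20: C, bond orders sum to 1 (valence 4) → 3 H
Totals → C:13, H:18, F:4, I:1, N:1, O:1.

C13H18F4INO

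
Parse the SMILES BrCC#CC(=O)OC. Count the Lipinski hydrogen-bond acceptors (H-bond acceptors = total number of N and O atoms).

2

N atoms: 0; O atoms: 2.
Lipinski HBA = 0 + 2 = 2.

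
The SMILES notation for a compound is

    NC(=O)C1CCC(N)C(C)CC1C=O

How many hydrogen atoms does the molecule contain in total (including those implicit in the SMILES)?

18

Walk through each heavy atom and fill implicit hydrogens from standard valence (C 4, N 3, O 2, S 2, halogen 1):
  atom 1: N, bond orders sum to 1 (valence 3) → 2 H
  atom 2: C, bond orders sum to 4 (valence 4) → 0 H
  atom 3: O, bond orders sum to 2 (valence 2) → 0 H
  atom 4: C, bond orders sum to 3 (valence 4) → 1 H
  atom 5: C, bond orders sum to 2 (valence 4) → 2 H
  atom 6: C, bond orders sum to 2 (valence 4) → 2 H
  atom 7: C, bond orders sum to 3 (valence 4) → 1 H
  atom 8: N, bond orders sum to 1 (valence 3) → 2 H
  atom 9: C, bond orders sum to 3 (valence 4) → 1 H
  atom 10: C, bond orders sum to 1 (valence 4) → 3 H
  atom 11: C, bond orders sum to 2 (valence 4) → 2 H
  atom 12: C, bond orders sum to 3 (valence 4) → 1 H
  atom 13: C, bond orders sum to 3 (valence 4) → 1 H
  atom 14: O, bond orders sum to 2 (valence 2) → 0 H
Total hydrogens: 18.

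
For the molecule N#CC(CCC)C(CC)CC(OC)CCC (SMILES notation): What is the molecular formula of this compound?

C14H27NO

Walk through each heavy atom and fill implicit hydrogens from standard valence (C 4, N 3, O 2, S 2, halogen 1):
  atom 1: N, bond orders sum to 3 (valence 3) → 0 H
  atom 2: C, bond orders sum to 4 (valence 4) → 0 H
  atom 3: C, bond orders sum to 3 (valence 4) → 1 H
  atom 4: C, bond orders sum to 2 (valence 4) → 2 H
  atom 5: C, bond orders sum to 2 (valence 4) → 2 H
  atom 6: C, bond orders sum to 1 (valence 4) → 3 H
  atom 7: C, bond orders sum to 3 (valence 4) → 1 H
  atom 8: C, bond orders sum to 2 (valence 4) → 2 H
  atom 9: C, bond orders sum to 1 (valence 4) → 3 H
  atom 10: C, bond orders sum to 2 (valence 4) → 2 H
  atom 11: C, bond orders sum to 3 (valence 4) → 1 H
  atom 12: O, bond orders sum to 2 (valence 2) → 0 H
  atom 13: C, bond orders sum to 1 (valence 4) → 3 H
  atom 14: C, bond orders sum to 2 (valence 4) → 2 H
  atom 15: C, bond orders sum to 2 (valence 4) → 2 H
  atom 16: C, bond orders sum to 1 (valence 4) → 3 H
Totals → C:14, H:27, N:1, O:1.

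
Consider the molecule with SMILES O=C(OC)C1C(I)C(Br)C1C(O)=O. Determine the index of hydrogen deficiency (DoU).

3

Molecular formula: C7H8BrIO4.
DoU = (2C + 2 + N − H − X) / 2, where X is the halogen count and O/S are ignored.
    = (2·7 + 2 + 0 − 8 − 2) / 2 = 6 / 2 = 3.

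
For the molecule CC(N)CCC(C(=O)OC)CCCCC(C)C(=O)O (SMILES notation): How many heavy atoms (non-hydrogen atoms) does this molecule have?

19

Every atom symbol written in the SMILES (organic subset) is one heavy atom; implicit H are not written.
Heavy atoms by element → C:14, N:1, O:4.
Total: 19.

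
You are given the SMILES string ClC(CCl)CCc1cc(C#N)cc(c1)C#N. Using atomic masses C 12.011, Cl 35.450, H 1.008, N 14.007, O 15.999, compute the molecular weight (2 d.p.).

253.13 g/mol

First, the molecular formula is C12H10Cl2N2 (counting implicit H from valence).
  C: 12 × 12.011 = 144.132
  Cl: 2 × 35.450 = 70.900
  H: 10 × 1.008 = 10.080
  N: 2 × 14.007 = 28.014
Sum: 12×12.011 + 2×35.450 + 10×1.008 + 2×14.007 = 253.126 → 253.13 g/mol.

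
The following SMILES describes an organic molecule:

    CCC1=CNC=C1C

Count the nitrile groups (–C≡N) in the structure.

0

Scan the SMILES for the nitrile motif — none present.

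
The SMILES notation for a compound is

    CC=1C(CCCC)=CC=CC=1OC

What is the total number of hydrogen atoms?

18

Walk through each heavy atom and fill implicit hydrogens from standard valence (C 4, N 3, O 2, S 2, halogen 1):
  atom 1: C, bond orders sum to 1 (valence 4) → 3 H
  atom 2: C, bond orders sum to 4 (valence 4) → 0 H
  atom 3: C, bond orders sum to 4 (valence 4) → 0 H
  atom 4: C, bond orders sum to 2 (valence 4) → 2 H
  atom 5: C, bond orders sum to 2 (valence 4) → 2 H
  atom 6: C, bond orders sum to 2 (valence 4) → 2 H
  atom 7: C, bond orders sum to 1 (valence 4) → 3 H
  atom 8: C, bond orders sum to 3 (valence 4) → 1 H
  atom 9: C, bond orders sum to 3 (valence 4) → 1 H
  atom 10: C, bond orders sum to 3 (valence 4) → 1 H
  atom 11: C, bond orders sum to 4 (valence 4) → 0 H
  atom 12: O, bond orders sum to 2 (valence 2) → 0 H
  atom 13: C, bond orders sum to 1 (valence 4) → 3 H
Total hydrogens: 18.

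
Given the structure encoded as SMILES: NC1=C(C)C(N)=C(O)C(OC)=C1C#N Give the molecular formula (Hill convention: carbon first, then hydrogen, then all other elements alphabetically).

Walk through each heavy atom and fill implicit hydrogens from standard valence (C 4, N 3, O 2, S 2, halogen 1):
  atom 1: N, bond orders sum to 1 (valence 3) → 2 H
  atom 2: C, bond orders sum to 4 (valence 4) → 0 H
  atom 3: C, bond orders sum to 4 (valence 4) → 0 H
  atom 4: C, bond orders sum to 1 (valence 4) → 3 H
  atom 5: C, bond orders sum to 4 (valence 4) → 0 H
  atom 6: N, bond orders sum to 1 (valence 3) → 2 H
  atom 7: C, bond orders sum to 4 (valence 4) → 0 H
  atom 8: O, bond orders sum to 1 (valence 2) → 1 H
  atom 9: C, bond orders sum to 4 (valence 4) → 0 H
  atom 10: O, bond orders sum to 2 (valence 2) → 0 H
  atom 11: C, bond orders sum to 1 (valence 4) → 3 H
  atom 12: C, bond orders sum to 4 (valence 4) → 0 H
  atom 13: C, bond orders sum to 4 (valence 4) → 0 H
  atom 14: N, bond orders sum to 3 (valence 3) → 0 H
Totals → C:9, H:11, N:3, O:2.
In Hill order: C9H11N3O2.

C9H11N3O2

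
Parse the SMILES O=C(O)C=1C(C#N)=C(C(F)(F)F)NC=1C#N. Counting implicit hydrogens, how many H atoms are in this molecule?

2

Walk through each heavy atom and fill implicit hydrogens from standard valence (C 4, N 3, O 2, S 2, halogen 1):
  atom 1: O, bond orders sum to 2 (valence 2) → 0 H
  atom 2: C, bond orders sum to 4 (valence 4) → 0 H
  atom 3: O, bond orders sum to 1 (valence 2) → 1 H
  atom 4: C, bond orders sum to 4 (valence 4) → 0 H
  atom 5: C, bond orders sum to 4 (valence 4) → 0 H
  atom 6: C, bond orders sum to 4 (valence 4) → 0 H
  atom 7: N, bond orders sum to 3 (valence 3) → 0 H
  atom 8: C, bond orders sum to 4 (valence 4) → 0 H
  atom 9: C, bond orders sum to 4 (valence 4) → 0 H
  atom 10: F (halogen, monovalent) → 0 H
  atom 11: F (halogen, monovalent) → 0 H
  atom 12: F (halogen, monovalent) → 0 H
  atom 13: N, bond orders sum to 2 (valence 3) → 1 H
  atom 14: C, bond orders sum to 4 (valence 4) → 0 H
  atom 15: C, bond orders sum to 4 (valence 4) → 0 H
  atom 16: N, bond orders sum to 3 (valence 3) → 0 H
Total hydrogens: 2.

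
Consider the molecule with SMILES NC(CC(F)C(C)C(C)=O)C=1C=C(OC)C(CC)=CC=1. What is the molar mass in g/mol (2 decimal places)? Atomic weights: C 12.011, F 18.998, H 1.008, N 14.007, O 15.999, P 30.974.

First, the molecular formula is C16H24FNO2 (counting implicit H from valence).
  C: 16 × 12.011 = 192.176
  F: 1 × 18.998 = 18.998
  H: 24 × 1.008 = 24.192
  N: 1 × 14.007 = 14.007
  O: 2 × 15.999 = 31.998
Sum: 16×12.011 + 1×18.998 + 24×1.008 + 1×14.007 + 2×15.999 = 281.371 → 281.37 g/mol.

281.37 g/mol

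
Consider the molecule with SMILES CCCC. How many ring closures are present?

0

In SMILES, each pair of matching ring-closure digits denotes one ring-closing bond; the number of such bonds equals the number of independent rings.
Ring-closure bonds here: 0.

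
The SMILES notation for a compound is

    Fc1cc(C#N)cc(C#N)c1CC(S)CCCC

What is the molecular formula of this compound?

C14H15FN2S

Walk through each heavy atom and fill implicit hydrogens from standard valence (C 4, N 3, O 2, S 2, halogen 1); for lowercase aromatic atoms, an aromatic c carries 1 H when it has two neighbours and 0 H with three, and aromatic n carries 0 H:
  atom 1: F (halogen, monovalent) → 0 H
  atom 2: aromatic c, 3 neighbours → 0 H
  atom 3: aromatic c, 2 neighbours → 1 H
  atom 4: aromatic c, 3 neighbours → 0 H
  atom 5: C, bond orders sum to 4 (valence 4) → 0 H
  atom 6: N, bond orders sum to 3 (valence 3) → 0 H
  atom 7: aromatic c, 2 neighbours → 1 H
  atom 8: aromatic c, 3 neighbours → 0 H
  atom 9: C, bond orders sum to 4 (valence 4) → 0 H
  atom 10: N, bond orders sum to 3 (valence 3) → 0 H
  atom 11: aromatic c, 3 neighbours → 0 H
  atom 12: C, bond orders sum to 2 (valence 4) → 2 H
  atom 13: C, bond orders sum to 3 (valence 4) → 1 H
  atom 14: S, bond orders sum to 1 (valence 2) → 1 H
  atom 15: C, bond orders sum to 2 (valence 4) → 2 H
  atom 16: C, bond orders sum to 2 (valence 4) → 2 H
  atom 17: C, bond orders sum to 2 (valence 4) → 2 H
  atom 18: C, bond orders sum to 1 (valence 4) → 3 H
Totals → C:14, H:15, F:1, N:2, S:1.
In Hill order: C14H15FN2S.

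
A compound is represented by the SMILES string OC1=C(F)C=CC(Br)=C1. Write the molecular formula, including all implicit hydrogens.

C6H4BrFO

Walk through each heavy atom and fill implicit hydrogens from standard valence (C 4, N 3, O 2, S 2, halogen 1):
  atom 1: O, bond orders sum to 1 (valence 2) → 1 H
  atom 2: C, bond orders sum to 4 (valence 4) → 0 H
  atom 3: C, bond orders sum to 4 (valence 4) → 0 H
  atom 4: F (halogen, monovalent) → 0 H
  atom 5: C, bond orders sum to 3 (valence 4) → 1 H
  atom 6: C, bond orders sum to 3 (valence 4) → 1 H
  atom 7: C, bond orders sum to 4 (valence 4) → 0 H
  atom 8: Br (halogen, monovalent) → 0 H
  atom 9: C, bond orders sum to 3 (valence 4) → 1 H
Totals → C:6, H:4, Br:1, F:1, O:1.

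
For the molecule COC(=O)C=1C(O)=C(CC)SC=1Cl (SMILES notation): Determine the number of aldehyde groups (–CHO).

Scan the SMILES for the aldehyde motif — none present.
Groups that are present: 1 ester, 1 hydroxyl.

0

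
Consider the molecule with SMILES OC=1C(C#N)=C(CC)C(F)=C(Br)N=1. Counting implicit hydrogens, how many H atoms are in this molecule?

Walk through each heavy atom and fill implicit hydrogens from standard valence (C 4, N 3, O 2, S 2, halogen 1):
  atom 1: O, bond orders sum to 1 (valence 2) → 1 H
  atom 2: C, bond orders sum to 4 (valence 4) → 0 H
  atom 3: C, bond orders sum to 4 (valence 4) → 0 H
  atom 4: C, bond orders sum to 4 (valence 4) → 0 H
  atom 5: N, bond orders sum to 3 (valence 3) → 0 H
  atom 6: C, bond orders sum to 4 (valence 4) → 0 H
  atom 7: C, bond orders sum to 2 (valence 4) → 2 H
  atom 8: C, bond orders sum to 1 (valence 4) → 3 H
  atom 9: C, bond orders sum to 4 (valence 4) → 0 H
  atom 10: F (halogen, monovalent) → 0 H
  atom 11: C, bond orders sum to 4 (valence 4) → 0 H
  atom 12: Br (halogen, monovalent) → 0 H
  atom 13: N, bond orders sum to 3 (valence 3) → 0 H
Total hydrogens: 6.

6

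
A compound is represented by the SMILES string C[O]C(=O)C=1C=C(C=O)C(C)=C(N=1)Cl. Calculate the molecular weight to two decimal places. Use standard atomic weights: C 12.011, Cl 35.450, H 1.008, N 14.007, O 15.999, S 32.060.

First, the molecular formula is C9H8ClNO3 (counting implicit H from valence).
  C: 9 × 12.011 = 108.099
  Cl: 1 × 35.450 = 35.450
  H: 8 × 1.008 = 8.064
  N: 1 × 14.007 = 14.007
  O: 3 × 15.999 = 47.997
Sum: 9×12.011 + 1×35.450 + 8×1.008 + 1×14.007 + 3×15.999 = 213.617 → 213.62 g/mol.

213.62 g/mol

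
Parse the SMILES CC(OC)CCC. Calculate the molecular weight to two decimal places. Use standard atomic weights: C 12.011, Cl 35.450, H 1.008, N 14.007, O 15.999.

102.18 g/mol

First, the molecular formula is C6H14O (counting implicit H from valence).
  C: 6 × 12.011 = 72.066
  H: 14 × 1.008 = 14.112
  O: 1 × 15.999 = 15.999
Sum: 6×12.011 + 14×1.008 + 1×15.999 = 102.177 → 102.18 g/mol.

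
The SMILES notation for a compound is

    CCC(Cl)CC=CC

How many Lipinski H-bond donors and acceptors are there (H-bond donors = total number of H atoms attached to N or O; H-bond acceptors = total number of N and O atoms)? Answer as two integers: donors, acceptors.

Donors: find every N or O and count the H atoms it carries.
  (no N or O atoms present)
Lipinski HBD = 0.
Acceptors: N atoms = 0, O atoms = 0 → HBA = 0.

0, 0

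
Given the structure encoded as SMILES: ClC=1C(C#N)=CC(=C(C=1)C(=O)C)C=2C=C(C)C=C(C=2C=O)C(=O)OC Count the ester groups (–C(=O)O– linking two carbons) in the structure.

1

The ester motif appears at heavy-atom position 22 in the SMILES.
Other groups present: 1 aldehyde, 1 ketone, 1 nitrile.
Ester count: 1.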